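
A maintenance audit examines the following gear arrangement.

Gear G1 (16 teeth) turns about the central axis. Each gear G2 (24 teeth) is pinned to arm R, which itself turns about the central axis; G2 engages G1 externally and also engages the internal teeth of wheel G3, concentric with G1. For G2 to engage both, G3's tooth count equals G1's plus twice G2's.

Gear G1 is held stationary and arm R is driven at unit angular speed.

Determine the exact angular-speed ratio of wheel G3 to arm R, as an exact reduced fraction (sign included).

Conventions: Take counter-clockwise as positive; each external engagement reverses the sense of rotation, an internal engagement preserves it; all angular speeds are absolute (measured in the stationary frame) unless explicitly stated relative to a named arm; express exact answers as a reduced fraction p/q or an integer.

5/4

class = planetary set [G3 = 16+2·24 = 64; Willis about the carrier]
ring teeth: 16 + 2·24 = 64
16(ω_sun−ω_arm) = −64(ω_ring−ω_arm),  ω_sun = 0, ω_arm = 1
ω_ring = 1 − (16/64)(0−1) = 5/4
ω_out/ω_in = 5/4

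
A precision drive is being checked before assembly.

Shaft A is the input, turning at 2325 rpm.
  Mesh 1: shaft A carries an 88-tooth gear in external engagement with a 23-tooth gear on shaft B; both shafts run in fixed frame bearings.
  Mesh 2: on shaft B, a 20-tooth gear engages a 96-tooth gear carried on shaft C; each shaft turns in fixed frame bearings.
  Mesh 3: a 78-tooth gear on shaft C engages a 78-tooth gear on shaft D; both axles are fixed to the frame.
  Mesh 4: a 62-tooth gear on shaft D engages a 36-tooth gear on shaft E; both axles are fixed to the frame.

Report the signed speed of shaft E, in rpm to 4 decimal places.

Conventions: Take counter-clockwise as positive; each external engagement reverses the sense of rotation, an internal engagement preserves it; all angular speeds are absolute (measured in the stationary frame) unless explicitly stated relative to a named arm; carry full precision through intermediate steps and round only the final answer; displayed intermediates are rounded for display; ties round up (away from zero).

4-mesh fixed-axis compound train (all bearings frame-fixed)
mesh 1 [88T→23T]: ω = 2325.0000×88/23 = 8895.6522 rpm, sense flips to −
mesh 2 [20T→96T]: ω = 8895.6522×20/96 = 1853.2609 rpm, sense flips to +
mesh 3 [78T→78T]: ω = 1853.2609×78/78 = 1853.2609 rpm, sense flips to −
mesh 4 [62T→36T]: ω = 1853.2609×62/36 = 3191.7271 rpm, sense flips to +
signed output speed = +3191.7271 rpm

+3191.7271 rpm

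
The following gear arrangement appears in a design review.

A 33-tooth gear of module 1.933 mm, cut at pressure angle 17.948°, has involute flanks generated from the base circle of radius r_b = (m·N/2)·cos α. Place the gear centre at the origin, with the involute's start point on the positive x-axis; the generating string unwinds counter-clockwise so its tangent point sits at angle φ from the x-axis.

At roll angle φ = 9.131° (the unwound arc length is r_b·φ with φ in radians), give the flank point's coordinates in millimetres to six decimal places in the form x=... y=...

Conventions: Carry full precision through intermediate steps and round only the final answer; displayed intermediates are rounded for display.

single-mesh involute tooth geometry (33T wheel at module 1.933)
pitch radius r_p = m·N/2 = 1.933·33/2 = 31.894500
base radius r_b = r_p·cos α = 31.894500·cos 17.948° = 30.342405
roll angle φ = 9.131° = 0.15936601 rad
x = r_b·(cos φ + φ·sin φ) = 30.725273
y = r_b·(sin φ − φ·cos φ) = 0.040833

x=30.725273 y=0.040833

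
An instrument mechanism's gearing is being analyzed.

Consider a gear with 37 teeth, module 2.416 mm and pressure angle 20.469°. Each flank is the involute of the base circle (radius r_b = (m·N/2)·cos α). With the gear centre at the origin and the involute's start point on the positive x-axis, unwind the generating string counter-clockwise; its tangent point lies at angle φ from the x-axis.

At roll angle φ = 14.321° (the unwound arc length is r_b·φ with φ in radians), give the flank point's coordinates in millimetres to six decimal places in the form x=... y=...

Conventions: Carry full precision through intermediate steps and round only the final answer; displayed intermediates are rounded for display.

class = single-mesh tooth geometry [base-circle involute, m = 2.416, 37T]
pitch radius r_p = m·N/2 = 2.416·37/2 = 44.696000
base radius r_b = r_p·cos α = 44.696000·cos 20.469° = 41.873963
roll angle φ = 14.321° = 0.24994860 rad
x = r_b·(cos φ + φ·sin φ) = 43.161628
y = r_b·(sin φ − φ·cos φ) = 0.216600

x=43.161628 y=0.216600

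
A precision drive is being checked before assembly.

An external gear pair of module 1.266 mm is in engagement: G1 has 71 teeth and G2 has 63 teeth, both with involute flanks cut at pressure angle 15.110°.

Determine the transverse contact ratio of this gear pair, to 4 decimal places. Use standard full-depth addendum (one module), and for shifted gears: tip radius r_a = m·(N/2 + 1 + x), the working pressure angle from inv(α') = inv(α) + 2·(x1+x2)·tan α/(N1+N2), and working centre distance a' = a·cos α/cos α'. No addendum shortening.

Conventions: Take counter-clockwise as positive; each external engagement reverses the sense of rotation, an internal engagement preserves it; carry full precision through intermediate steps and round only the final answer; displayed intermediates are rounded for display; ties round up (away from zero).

2.1610

class = single-mesh tooth geometry [involute pair 71T × 63T, m = 1.266]
base radii: r_b1 = 43.389192, r_b2 = 38.500269
tip radii: r_a1 = 46.209000, r_a2 = 41.145000
no profile shift: α' = α, a' = a
action lengths: √(r_a1²−r_b1²) = 15.894957, √(r_a2²−r_b2²) = 14.513452
base pitch p_b = π·m·cos α = 3.839751
CR = (15.894957 + 14.513452 − 84.822000·sin 15.11000°)/3.839751 = 2.160974
contact ratio ≈ 2.1610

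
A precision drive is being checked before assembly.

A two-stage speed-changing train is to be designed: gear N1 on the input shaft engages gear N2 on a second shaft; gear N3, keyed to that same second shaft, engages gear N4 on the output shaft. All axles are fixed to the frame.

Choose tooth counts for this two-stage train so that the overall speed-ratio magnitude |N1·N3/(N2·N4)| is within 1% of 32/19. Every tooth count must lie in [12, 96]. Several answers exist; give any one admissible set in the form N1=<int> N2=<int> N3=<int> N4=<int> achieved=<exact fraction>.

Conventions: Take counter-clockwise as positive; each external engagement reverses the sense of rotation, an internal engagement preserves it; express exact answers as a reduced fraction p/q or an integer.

N1=12 N2=19 N3=32 N4=12 achieved=32/19

class = fixed-axis compound train [2-stage, 32/19 wanted]
target = 32/19 in lowest terms: an exact hit needs N1·N3 = k·32 and N2·N4 = k·19 for one integer k, every count in [12, 96]; additionally prefer no 1:1 stage (N1 ≠ N2, N3 ≠ N4)
k = 1…11: no 1:1-free in-range split of k·32 and k·19 into factor pairs; take k = 12
k = 12: N1·N3 = 384 = 12·32, N2·N4 = 228 = 19·12
achieved = 12·32/(19·12) = 32/19; |achieved − target| = 0 ≤ 8/475 ✓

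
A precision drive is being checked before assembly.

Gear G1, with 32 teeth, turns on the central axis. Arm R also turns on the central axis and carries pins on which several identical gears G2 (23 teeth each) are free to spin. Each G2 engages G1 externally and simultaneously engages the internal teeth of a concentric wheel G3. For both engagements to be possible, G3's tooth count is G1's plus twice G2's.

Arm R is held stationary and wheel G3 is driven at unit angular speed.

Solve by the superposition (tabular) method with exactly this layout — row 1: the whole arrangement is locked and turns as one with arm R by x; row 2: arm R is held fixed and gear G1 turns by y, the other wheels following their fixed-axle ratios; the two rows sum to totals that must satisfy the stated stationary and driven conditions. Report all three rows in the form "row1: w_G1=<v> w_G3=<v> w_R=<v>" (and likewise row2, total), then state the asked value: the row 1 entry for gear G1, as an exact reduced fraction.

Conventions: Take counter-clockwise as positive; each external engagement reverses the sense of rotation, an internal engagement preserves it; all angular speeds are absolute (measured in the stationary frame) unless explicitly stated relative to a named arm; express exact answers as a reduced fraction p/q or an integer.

planetary set (32T centre, 23T on arm, 78T internal) — Willis relation
superposition row 1 [locked train]: every member turns x
row 2 — arm fixed, fixed-axis ratios: sun y, ring −(32/78)·y, arm 0
boundary: total ω_arm = x = 0 and total ω_ring = x − (32/78)·y = 1  ⇒  y = -39/16, x = 0
row 2 ring = −(32/78)·(-39/16) = 1
totals (row 1 + row 2): sun 0 + (-39/16) = -39/16, ring 0 + 1 = 1, arm 0 + 0 = 0
asked cell (row1, sun) = 0

row1: w_G1=0 w_G3=0 w_R=0
row2: w_G1=-39/16 w_G3=1 w_R=0
total: w_G1=-39/16 w_G3=1 w_R=0
asked value: 0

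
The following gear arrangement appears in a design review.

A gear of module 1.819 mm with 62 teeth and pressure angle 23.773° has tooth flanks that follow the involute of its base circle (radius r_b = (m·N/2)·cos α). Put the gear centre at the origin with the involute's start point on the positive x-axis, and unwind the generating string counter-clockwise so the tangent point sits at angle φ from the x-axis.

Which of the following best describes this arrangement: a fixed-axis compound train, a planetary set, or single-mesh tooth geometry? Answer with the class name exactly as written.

recognized (one wheel, involute flank): single-mesh tooth geometry, m = 1.819, N = 62
classification: single-mesh tooth geometry

single-mesh tooth geometry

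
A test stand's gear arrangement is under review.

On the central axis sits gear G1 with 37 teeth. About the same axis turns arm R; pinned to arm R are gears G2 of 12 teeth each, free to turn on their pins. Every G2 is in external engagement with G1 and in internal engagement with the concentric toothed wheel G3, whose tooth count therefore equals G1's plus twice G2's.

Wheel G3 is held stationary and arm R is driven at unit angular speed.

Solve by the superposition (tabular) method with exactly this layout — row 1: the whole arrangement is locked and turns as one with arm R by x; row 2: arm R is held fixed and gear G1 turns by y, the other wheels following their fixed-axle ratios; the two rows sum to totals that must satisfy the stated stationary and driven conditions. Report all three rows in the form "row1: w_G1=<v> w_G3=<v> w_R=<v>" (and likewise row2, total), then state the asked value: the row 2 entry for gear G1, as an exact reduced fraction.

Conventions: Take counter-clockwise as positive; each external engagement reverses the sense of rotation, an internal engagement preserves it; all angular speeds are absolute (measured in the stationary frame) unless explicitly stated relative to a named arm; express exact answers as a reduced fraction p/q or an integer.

row1: w_G1=1 w_G3=1 w_R=1
row2: w_G1=61/37 w_G3=-1 w_R=0
total: w_G1=98/37 w_G3=0 w_R=1
asked value: 61/37

topology: planetary set — G1 37T / G2 12T / G3 61T, arm = carrier (Willis)
row 1 (train locked, turned with arm): all members turn x
superposition row 2 [arm held]: sun y, ring −(37/61)·y, arm 0
boundary: total ω_ring = x − (37/61)·y = 0 and total ω_arm = x = 1  ⇒  y = 61/37, x = 1
row 2 ring = −(37/61)·61/37 = -1
totals (row 1 + row 2): sun 1 + 61/37 = 98/37, ring 1 + (-1) = 0, arm 1 + 0 = 1
asked cell (row2, sun) = 61/37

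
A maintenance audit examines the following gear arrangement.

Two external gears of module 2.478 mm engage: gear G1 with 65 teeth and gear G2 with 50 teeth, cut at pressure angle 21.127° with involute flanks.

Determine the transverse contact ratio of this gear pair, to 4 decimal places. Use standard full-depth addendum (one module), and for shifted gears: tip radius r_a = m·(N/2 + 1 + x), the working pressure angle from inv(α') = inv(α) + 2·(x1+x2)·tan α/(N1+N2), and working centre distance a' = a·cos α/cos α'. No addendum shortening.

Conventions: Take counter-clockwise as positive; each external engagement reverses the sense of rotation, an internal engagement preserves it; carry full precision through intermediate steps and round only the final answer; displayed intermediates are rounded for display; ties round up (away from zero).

single-mesh involute tooth geometry (65T engaging 50T at module 2.478)
base radii: r_b1 = 75.121742, r_b2 = 57.785956
tip radii: r_a1 = 83.013000, r_a2 = 64.428000
no profile shift: α' = α, a' = a
action lengths: √(r_a1²−r_b1²) = 35.325373, √(r_a2²−r_b2²) = 28.491236
base pitch p_b = π·m·cos α = 7.261597
CR = (35.325373 + 28.491236 − 142.485000·sin 21.12700°)/7.261597 = 1.715852
contact ratio ≈ 1.7159

1.7159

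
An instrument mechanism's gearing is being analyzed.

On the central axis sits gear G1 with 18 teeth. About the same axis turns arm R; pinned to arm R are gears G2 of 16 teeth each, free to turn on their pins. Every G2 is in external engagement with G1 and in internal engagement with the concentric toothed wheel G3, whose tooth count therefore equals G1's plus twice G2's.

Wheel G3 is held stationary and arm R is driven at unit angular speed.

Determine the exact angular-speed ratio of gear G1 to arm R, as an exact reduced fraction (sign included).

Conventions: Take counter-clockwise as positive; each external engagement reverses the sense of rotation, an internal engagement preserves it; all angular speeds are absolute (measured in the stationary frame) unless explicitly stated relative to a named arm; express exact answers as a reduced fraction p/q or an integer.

recognized (axles ride arm R): planetary set, 18/16/50 teeth
ring teeth: 18 + 2·16 = 50
18(ω_sun−ω_arm) = −50(ω_ring−ω_arm),  ω_ring = 0, ω_arm = 1
ω_sun = 1 − (50/18)(0−1) = 34/9
ω_out/ω_in = 34/9

34/9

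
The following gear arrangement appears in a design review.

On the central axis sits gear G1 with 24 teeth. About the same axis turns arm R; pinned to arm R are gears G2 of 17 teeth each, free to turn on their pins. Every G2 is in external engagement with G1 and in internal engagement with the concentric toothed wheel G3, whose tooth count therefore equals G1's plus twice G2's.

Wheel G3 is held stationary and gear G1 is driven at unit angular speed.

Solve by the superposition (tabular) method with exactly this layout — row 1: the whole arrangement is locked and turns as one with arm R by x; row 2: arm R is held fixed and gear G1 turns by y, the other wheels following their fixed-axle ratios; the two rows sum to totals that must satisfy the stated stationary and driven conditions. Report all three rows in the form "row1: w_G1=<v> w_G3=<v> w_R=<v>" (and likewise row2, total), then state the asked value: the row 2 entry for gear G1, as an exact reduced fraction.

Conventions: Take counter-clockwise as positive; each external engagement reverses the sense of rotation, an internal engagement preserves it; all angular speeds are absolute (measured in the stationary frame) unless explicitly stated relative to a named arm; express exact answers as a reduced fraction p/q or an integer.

row1: w_G1=12/41 w_G3=12/41 w_R=12/41
row2: w_G1=29/41 w_G3=-12/41 w_R=0
total: w_G1=1 w_G3=0 w_R=12/41
asked value: 29/41

recognized (axles ride arm R): planetary set, 24/17/58 teeth
superposition row 1 [locked train]: every member turns x
row 2 (arm held, sun turns y): ω_ring = −(24/58)·y, ω_arm = 0
boundary: total ω_ring = x − (24/58)·y = 0 and total ω_sun = x + y = 1  ⇒  y = 29/41, x = 12/41
row 2 ring = −(24/58)·29/41 = -12/41
totals (row 1 + row 2): sun 12/41 + 29/41 = 1, ring 12/41 + (-12/41) = 0, arm 12/41 + 0 = 12/41
asked cell (row2, sun) = 29/41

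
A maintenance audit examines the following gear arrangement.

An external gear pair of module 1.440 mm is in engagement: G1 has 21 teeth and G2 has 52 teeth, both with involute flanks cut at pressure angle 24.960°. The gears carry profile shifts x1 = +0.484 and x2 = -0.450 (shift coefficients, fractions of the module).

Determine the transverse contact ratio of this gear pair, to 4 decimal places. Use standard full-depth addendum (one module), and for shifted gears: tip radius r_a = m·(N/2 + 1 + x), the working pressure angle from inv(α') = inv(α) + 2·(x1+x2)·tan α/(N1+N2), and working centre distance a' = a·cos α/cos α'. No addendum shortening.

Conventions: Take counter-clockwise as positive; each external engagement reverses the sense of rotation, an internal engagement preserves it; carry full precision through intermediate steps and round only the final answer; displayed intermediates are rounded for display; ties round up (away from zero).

1.4098

class = single-mesh tooth geometry [involute pair 21T × 52T, m = 1.440]
base radii: r_b1 = 13.707831, r_b2 = 33.943202
tip radii: r_a1 = 17.256960, r_a2 = 38.232000
inv(α') = inv(24.960°) + 2·(+0.484-0.450)·tan α/(21+52) = 0.03025740  ⇒  α' = 25.07407°
a' = a·cos α / cos α' = 52.5600·cos 24.960°/cos 25.07407° = 52.608855
action lengths: √(r_a1²−r_b1²) = 10.483226, √(r_a2²−r_b2²) = 17.593888
base pitch p_b = π·m·cos α = 4.101374
CR = (10.483226 + 17.593888 − 52.608855·sin 25.07407°)/4.101374 = 1.409779
contact ratio ≈ 1.4098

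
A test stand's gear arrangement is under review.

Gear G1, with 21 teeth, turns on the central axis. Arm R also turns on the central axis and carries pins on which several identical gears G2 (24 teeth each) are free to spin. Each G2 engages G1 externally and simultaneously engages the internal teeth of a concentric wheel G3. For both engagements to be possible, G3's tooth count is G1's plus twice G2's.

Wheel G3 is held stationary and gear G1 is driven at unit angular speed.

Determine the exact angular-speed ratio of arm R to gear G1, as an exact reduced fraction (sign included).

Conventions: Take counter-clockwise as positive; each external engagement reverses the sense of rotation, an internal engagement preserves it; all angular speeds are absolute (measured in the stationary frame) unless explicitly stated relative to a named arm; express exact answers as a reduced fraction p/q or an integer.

recognized (axles ride arm R): planetary set, 21/24/69 teeth
ring teeth: 21 + 2·24 = 69
21(ω_sun−ω_arm) = −69(ω_ring−ω_arm),  ω_ring = 0, ω_sun = 1
21(1−ω_arm) = −69(0−ω_arm)  ⇒  90·ω_arm = 21  ⇒  ω_arm = 7/30
ω_out/ω_in = 7/30

7/30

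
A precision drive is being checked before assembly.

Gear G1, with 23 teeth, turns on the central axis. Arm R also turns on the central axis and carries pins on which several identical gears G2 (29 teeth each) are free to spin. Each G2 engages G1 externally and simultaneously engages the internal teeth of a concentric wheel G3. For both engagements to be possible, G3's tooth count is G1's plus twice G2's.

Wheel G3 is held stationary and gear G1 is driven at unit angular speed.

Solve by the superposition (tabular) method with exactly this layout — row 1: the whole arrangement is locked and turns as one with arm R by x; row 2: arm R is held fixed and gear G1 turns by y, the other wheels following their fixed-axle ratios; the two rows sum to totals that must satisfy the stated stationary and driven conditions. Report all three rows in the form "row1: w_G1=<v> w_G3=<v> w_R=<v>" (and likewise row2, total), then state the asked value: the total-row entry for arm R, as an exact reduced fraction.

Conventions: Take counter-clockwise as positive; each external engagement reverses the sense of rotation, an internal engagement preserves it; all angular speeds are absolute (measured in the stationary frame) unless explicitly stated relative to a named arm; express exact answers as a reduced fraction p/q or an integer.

recognized (axles ride arm R): planetary set, 23/29/81 teeth
row 1: whole set turns with the arm by x
row 2 (arm held, sun turns y): ω_ring = −(23/81)·y, ω_arm = 0
boundary: total ω_ring = x − (23/81)·y = 0 and total ω_sun = x + y = 1  ⇒  y = 81/104, x = 23/104
row 2 ring = −(23/81)·81/104 = -23/104
totals (row 1 + row 2): sun 23/104 + 81/104 = 1, ring 23/104 + (-23/104) = 0, arm 23/104 + 0 = 23/104
asked cell (total, arm) = 23/104

row1: w_G1=23/104 w_G3=23/104 w_R=23/104
row2: w_G1=81/104 w_G3=-23/104 w_R=0
total: w_G1=1 w_G3=0 w_R=23/104
asked value: 23/104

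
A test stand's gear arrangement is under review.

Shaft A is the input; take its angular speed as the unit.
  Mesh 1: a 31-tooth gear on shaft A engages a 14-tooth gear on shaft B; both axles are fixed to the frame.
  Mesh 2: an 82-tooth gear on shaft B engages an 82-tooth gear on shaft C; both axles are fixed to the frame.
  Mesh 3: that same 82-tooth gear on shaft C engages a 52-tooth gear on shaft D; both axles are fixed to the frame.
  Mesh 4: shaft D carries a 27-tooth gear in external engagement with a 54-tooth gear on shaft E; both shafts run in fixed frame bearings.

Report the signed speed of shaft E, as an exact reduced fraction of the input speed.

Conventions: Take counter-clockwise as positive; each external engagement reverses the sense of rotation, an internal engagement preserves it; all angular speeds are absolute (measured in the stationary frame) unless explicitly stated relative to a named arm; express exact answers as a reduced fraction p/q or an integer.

4-mesh fixed-axis compound train (all bearings frame-fixed)
mesh 1 [31T→14T]: |ω|/ω_in = 1×31/14 = 31/14, sense flips to −
mesh 2 [82T→82T]: |ω|/ω_in = (31/14)×82/82 = 31/14, sense flips to +
mesh 3 [82T→52T]: |ω|/ω_in = (31/14)×82/52 = 1271/364, sense flips to −
mesh 4 [27T→54T]: |ω|/ω_in = (1271/364)×27/54 = 1271/728, sense flips to +
signed output speed (× input speed) = 1271/728

1271/728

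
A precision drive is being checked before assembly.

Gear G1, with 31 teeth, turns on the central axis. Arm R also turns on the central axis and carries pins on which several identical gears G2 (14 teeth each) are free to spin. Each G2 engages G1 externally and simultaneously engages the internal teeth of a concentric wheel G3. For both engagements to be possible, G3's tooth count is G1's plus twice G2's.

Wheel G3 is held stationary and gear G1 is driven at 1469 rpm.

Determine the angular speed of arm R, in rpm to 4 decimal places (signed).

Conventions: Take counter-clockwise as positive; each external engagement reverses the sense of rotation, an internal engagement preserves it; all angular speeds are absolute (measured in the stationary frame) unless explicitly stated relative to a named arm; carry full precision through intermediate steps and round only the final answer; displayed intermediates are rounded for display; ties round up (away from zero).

+505.9889 rpm

class = planetary set [G3 = 31+2·14 = 59; Willis about the carrier]
normalise by the input: solve with ω_sun = 1, then scale by 1469 rpm
ring teeth: 31 + 2·14 = 59
31(ω_sun−ω_arm) = −59(ω_ring−ω_arm),  ω_ring = 0, ω_sun = 1
31(1−ω_arm) = −59(0−ω_arm)  ⇒  90·ω_arm = 31  ⇒  ω_arm = 31/90
scale: ω_arm = 31/90 × 1469 rpm = +505.9889 rpm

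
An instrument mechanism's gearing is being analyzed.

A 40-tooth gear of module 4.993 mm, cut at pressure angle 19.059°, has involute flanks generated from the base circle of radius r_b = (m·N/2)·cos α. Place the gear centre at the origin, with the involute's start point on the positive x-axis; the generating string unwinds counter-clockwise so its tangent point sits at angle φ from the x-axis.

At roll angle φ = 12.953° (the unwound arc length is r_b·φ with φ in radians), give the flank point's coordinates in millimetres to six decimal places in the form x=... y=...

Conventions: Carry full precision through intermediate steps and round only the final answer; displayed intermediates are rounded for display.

recognized (one wheel, involute flank): single-mesh tooth geometry, m = 4.993, N = 40
pitch radius r_p = m·N/2 = 4.993·40/2 = 99.860000
base radius r_b = r_p·cos α = 99.860000·cos 19.059° = 94.385957
roll angle φ = 12.953° = 0.22607250 rad
x = r_b·(cos φ + φ·sin φ) = 96.767201
y = r_b·(sin φ − φ·cos φ) = 0.361666

x=96.767201 y=0.361666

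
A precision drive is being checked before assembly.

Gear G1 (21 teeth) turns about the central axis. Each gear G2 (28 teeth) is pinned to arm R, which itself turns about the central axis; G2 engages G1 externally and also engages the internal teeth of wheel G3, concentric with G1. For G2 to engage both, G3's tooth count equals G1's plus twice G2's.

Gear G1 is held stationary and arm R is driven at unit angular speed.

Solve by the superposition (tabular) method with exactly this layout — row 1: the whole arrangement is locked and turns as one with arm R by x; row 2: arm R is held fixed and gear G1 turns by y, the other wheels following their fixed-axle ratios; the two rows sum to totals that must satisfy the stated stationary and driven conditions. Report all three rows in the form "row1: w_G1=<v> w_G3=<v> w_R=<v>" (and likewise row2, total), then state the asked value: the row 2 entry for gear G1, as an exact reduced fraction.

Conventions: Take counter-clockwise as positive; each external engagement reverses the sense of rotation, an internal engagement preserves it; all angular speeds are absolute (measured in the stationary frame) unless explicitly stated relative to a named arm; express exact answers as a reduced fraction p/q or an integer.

row1: w_G1=1 w_G3=1 w_R=1
row2: w_G1=-1 w_G3=3/11 w_R=0
total: w_G1=0 w_G3=14/11 w_R=1
asked value: -1

topology: planetary set — G1 21T / G2 28T / G3 77T, arm = carrier (Willis)
superposition row 1 [locked train]: every member turns x
row 2 (arm held, sun turns y): ω_ring = −(21/77)·y, ω_arm = 0
boundary: total ω_sun = x + y = 0 and total ω_arm = x = 1  ⇒  y = -1, x = 1
row 2 ring = −(21/77)·(-1) = 3/11
totals (row 1 + row 2): sun 1 + (-1) = 0, ring 1 + 3/11 = 14/11, arm 1 + 0 = 1
asked cell (row2, sun) = -1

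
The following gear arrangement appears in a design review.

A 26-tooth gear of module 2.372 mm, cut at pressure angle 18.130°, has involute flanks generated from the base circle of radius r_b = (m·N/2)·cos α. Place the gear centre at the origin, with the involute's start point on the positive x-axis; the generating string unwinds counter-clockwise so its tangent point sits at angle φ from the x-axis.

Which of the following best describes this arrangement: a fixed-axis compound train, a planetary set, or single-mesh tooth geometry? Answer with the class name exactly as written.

single-mesh tooth geometry

topology: single-mesh involute geometry — m = 2.372, N = 26
classification: single-mesh tooth geometry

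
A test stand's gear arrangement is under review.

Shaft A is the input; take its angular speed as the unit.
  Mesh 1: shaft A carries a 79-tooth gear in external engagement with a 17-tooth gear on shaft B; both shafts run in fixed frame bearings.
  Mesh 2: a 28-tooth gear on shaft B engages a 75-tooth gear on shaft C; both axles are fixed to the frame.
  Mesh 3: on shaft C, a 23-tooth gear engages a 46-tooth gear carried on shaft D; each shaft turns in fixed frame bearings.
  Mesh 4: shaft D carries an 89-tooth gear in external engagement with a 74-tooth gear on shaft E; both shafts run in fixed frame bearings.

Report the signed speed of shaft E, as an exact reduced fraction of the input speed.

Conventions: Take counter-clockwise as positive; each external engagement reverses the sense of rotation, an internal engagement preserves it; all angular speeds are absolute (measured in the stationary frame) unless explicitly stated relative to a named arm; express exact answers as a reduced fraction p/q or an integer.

49217/47175

4-mesh fixed-axis compound train (all bearings frame-fixed)
mesh 1 [79T→17T]: |ω|/ω_in = 1×79/17 = 79/17, sense flips to −
mesh 2 [28T→75T]: |ω|/ω_in = (79/17)×28/75 = 2212/1275, sense flips to +
mesh 3 [23T→46T]: |ω|/ω_in = (2212/1275)×23/46 = 1106/1275, sense flips to −
mesh 4 [89T→74T]: |ω|/ω_in = (1106/1275)×89/74 = 49217/47175, sense flips to +
signed output speed (× input speed) = 49217/47175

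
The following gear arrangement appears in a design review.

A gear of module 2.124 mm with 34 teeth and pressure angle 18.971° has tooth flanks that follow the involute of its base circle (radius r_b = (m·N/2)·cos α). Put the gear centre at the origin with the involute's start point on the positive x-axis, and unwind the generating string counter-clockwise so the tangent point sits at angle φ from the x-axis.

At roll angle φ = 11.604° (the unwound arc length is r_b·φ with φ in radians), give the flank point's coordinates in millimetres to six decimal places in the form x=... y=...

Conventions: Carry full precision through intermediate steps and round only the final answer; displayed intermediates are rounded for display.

x=34.839874 y=0.094167

class = single-mesh tooth geometry [base-circle involute, m = 2.124, 34T]
pitch radius r_p = m·N/2 = 2.124·34/2 = 36.108000
base radius r_b = r_p·cos α = 36.108000·cos 18.971° = 34.146730
roll angle φ = 11.604° = 0.20252801 rad
x = r_b·(cos φ + φ·sin φ) = 34.839874
y = r_b·(sin φ − φ·cos φ) = 0.094167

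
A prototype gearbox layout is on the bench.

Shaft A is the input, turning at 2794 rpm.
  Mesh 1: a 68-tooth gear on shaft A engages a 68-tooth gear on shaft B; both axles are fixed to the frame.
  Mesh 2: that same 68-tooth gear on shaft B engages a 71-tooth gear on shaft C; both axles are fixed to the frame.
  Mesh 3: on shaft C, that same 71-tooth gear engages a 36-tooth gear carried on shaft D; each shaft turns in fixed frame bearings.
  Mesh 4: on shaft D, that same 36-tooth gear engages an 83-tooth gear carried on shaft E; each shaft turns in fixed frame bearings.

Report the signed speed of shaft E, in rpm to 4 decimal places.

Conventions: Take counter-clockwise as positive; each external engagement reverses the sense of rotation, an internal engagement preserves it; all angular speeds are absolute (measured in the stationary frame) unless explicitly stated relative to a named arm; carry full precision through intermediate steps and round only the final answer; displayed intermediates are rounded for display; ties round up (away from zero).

class = fixed-axis compound train [4 meshes; 4 ratios multiply, 4 sense flips]
mesh 1 [68T→68T]: ω = 2794.0000×68/68 = 2794.0000 rpm, sense flips to −
mesh 2 [68T→71T]: ω = 2794.0000×68/71 = 2675.9437 rpm, sense flips to +
mesh 3 [71T→36T]: ω = 2675.9437×71/36 = 5277.5556 rpm, sense flips to −
mesh 4 [36T→83T]: ω = 5277.5556×36/83 = 2289.0602 rpm, sense flips to +
signed output speed = +2289.0602 rpm

+2289.0602 rpm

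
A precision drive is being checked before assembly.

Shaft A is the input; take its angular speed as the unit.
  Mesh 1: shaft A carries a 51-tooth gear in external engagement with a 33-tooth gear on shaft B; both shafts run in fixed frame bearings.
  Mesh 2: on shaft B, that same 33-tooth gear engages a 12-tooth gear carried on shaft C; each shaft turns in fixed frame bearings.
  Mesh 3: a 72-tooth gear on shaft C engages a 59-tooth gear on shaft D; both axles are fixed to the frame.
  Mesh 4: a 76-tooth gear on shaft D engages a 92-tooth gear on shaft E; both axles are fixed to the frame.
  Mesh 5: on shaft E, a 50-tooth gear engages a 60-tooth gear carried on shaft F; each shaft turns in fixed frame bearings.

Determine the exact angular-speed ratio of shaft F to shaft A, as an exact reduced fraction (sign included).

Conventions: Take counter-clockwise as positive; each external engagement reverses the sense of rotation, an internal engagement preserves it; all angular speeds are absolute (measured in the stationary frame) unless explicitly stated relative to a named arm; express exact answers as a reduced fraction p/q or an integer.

-4845/1357

class = fixed-axis compound train [5 meshes; 5 ratios multiply, 5 sense flips]
mesh 1 [51T→33T]: running ratio 17/11, sense −
mesh 2 [33T→12T]: running ratio 17/4, sense +
mesh 3 [72T→59T]: running ratio 306/59, sense −
mesh 4 [76T→92T]: running ratio 5814/1357, sense +
mesh 5 [50T→60T]: running ratio 4845/1357, sense −
ω_out/ω_in = -4845/1357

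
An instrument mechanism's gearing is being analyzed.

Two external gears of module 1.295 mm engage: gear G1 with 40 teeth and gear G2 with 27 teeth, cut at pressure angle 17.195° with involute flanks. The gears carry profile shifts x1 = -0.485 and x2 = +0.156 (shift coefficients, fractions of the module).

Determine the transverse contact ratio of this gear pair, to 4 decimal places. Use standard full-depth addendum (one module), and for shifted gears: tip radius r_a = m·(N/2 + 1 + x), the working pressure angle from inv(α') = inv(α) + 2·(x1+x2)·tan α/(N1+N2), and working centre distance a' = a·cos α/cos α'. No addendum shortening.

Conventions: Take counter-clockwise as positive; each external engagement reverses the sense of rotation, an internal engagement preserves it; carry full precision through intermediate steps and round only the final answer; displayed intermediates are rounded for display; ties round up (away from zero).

1.9273

recognized (one external pair, fixed centres): single-mesh tooth geometry, m = 1.295, N1 = 40, N2 = 27
base radii: r_b1 = 24.742378, r_b2 = 16.701105
tip radii: r_a1 = 26.566925, r_a2 = 18.979520
inv(α') = inv(17.195°) + 2·(-0.485+0.156)·tan α/(40+27) = 0.00630758  ⇒  α' = 15.12482°
a' = a·cos α / cos α' = 43.3825·cos 17.195°/cos 15.12482° = 42.930613
action lengths: √(r_a1²−r_b1²) = 9.675549, √(r_a2²−r_b2²) = 9.016389
base pitch p_b = π·m·cos α = 3.886524
CR = (9.675549 + 9.016389 − 42.930613·sin 15.12482°)/3.886524 = 1.927266
contact ratio ≈ 1.9273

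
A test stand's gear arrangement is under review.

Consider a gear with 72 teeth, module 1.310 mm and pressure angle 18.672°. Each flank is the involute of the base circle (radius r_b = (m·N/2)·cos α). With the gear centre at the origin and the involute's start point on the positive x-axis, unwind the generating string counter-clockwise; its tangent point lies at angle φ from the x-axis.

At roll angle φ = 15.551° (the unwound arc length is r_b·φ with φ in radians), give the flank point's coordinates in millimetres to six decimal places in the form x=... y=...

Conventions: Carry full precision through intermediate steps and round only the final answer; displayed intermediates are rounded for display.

x=46.293272 y=0.295580

class = single-mesh tooth geometry [base-circle involute, m = 1.310, 72T]
pitch radius r_p = m·N/2 = 1.310·72/2 = 47.160000
base radius r_b = r_p·cos α = 47.160000·cos 18.672° = 44.677820
roll angle φ = 15.551° = 0.27141615 rad
x = r_b·(cos φ + φ·sin φ) = 46.293272
y = r_b·(sin φ − φ·cos φ) = 0.295580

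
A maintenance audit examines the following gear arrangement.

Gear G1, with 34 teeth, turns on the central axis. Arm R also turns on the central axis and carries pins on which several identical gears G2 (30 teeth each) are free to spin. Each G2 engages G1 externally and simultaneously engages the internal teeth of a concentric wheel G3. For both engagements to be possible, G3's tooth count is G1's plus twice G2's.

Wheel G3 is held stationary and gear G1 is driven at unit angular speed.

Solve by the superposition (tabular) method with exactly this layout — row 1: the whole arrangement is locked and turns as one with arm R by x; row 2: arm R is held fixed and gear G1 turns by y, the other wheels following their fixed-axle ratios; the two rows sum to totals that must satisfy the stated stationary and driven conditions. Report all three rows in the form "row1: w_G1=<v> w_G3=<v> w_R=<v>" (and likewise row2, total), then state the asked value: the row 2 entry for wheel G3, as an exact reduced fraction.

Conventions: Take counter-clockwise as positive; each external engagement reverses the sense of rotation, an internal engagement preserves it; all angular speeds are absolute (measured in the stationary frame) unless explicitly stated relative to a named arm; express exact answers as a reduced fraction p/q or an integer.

topology: planetary set — G1 34T / G2 30T / G3 94T, arm = carrier (Willis)
row 1 — lock + rotate with arm: ω_sun = ω_ring = ω_arm = x
row 2: sun turns y, ring = −(34/94)·y, arm 0
boundary: total ω_ring = x − (34/94)·y = 0 and total ω_sun = x + y = 1  ⇒  y = 47/64, x = 17/64
row 2 ring = −(34/94)·47/64 = -17/64
totals (row 1 + row 2): sun 17/64 + 47/64 = 1, ring 17/64 + (-17/64) = 0, arm 17/64 + 0 = 17/64
asked cell (row2, ring) = -17/64

row1: w_G1=17/64 w_G3=17/64 w_R=17/64
row2: w_G1=47/64 w_G3=-17/64 w_R=0
total: w_G1=1 w_G3=0 w_R=17/64
asked value: -17/64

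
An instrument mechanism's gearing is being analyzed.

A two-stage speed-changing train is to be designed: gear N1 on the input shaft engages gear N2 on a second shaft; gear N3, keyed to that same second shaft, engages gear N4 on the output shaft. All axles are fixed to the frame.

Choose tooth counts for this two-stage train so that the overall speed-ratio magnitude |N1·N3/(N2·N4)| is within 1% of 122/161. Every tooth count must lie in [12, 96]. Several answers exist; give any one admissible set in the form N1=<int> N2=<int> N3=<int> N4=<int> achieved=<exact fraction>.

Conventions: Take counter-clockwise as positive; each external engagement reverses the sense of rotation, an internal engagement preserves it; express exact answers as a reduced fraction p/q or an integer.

N1=12 N2=14 N3=61 N4=69 achieved=122/161

class = fixed-axis compound train [2-stage, 122/161 wanted]
target = 122/161 in lowest terms: an exact hit needs N1·N3 = k·122 and N2·N4 = k·161 for one integer k, every count in [12, 96]; additionally prefer no 1:1 stage (N1 ≠ N2, N3 ≠ N4)
k = 1…5: no 1:1-free in-range split of k·122 and k·161 into factor pairs; take k = 6
k = 6: N1·N3 = 732 = 12·61, N2·N4 = 966 = 14·69
achieved = 12·61/(14·69) = 122/161; |achieved − target| = 0 ≤ 61/8050 ✓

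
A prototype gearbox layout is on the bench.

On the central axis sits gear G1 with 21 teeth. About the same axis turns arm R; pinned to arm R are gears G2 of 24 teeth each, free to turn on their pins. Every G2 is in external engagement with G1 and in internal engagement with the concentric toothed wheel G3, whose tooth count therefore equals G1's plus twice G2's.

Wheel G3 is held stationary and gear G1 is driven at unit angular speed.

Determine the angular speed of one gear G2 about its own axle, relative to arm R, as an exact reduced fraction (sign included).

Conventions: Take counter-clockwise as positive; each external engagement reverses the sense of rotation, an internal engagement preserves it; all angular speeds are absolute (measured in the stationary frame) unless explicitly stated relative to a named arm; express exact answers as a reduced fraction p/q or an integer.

planetary set (21T centre, 24T on arm, 69T internal) — Willis relation
ring teeth: 21 + 2·24 = 69
21(ω_sun−ω_arm) = −69(ω_ring−ω_arm),  ω_ring = 0, ω_sun = 1
21(1−ω_arm) = −69(0−ω_arm)  ⇒  90·ω_arm = 21  ⇒  ω_arm = 7/30
sun–planet mesh: 21·(1−7/30) = −24·(ω_p−ω_arm)  ⇒  ω_p−ω_arm = -161/240
exact speed ratio = -161/240

-161/240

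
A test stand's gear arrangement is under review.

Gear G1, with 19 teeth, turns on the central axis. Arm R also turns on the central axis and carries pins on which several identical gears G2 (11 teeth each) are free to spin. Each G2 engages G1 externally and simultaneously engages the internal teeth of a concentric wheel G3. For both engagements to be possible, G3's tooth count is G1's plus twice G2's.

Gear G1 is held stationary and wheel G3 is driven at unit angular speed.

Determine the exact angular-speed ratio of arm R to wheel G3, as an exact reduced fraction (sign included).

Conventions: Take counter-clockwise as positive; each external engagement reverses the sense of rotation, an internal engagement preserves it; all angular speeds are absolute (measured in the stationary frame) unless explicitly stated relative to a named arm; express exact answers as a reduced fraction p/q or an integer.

41/60

planetary set (19T centre, 11T on arm, 41T internal) — Willis relation
ring teeth: 19 + 2·11 = 41
19(ω_sun−ω_arm) = −41(ω_ring−ω_arm),  ω_sun = 0, ω_ring = 1
19(0−ω_arm) = −41(1−ω_arm)  ⇒  60·ω_arm = 41  ⇒  ω_arm = 41/60
ω_out/ω_in = 41/60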